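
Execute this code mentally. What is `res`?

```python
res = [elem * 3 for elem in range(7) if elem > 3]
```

Let's trace through this code step by step.

Initialize: res = [elem * 3 for elem in range(7) if elem > 3]

After execution: res = [12, 15, 18]
[12, 15, 18]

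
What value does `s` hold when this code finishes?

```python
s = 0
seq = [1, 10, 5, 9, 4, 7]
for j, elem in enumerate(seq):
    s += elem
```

Let's trace through this code step by step.

Initialize: s = 0
Initialize: seq = [1, 10, 5, 9, 4, 7]
Entering loop: for j, elem in enumerate(seq):

After execution: s = 36
36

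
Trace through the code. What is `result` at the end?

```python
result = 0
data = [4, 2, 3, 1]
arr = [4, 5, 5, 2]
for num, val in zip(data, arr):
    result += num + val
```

Let's trace through this code step by step.

Initialize: result = 0
Initialize: data = [4, 2, 3, 1]
Initialize: arr = [4, 5, 5, 2]
Entering loop: for num, val in zip(data, arr):

After execution: result = 26
26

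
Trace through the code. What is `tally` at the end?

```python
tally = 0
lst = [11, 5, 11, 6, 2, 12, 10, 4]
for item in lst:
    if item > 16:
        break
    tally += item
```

Let's trace through this code step by step.

Initialize: tally = 0
Initialize: lst = [11, 5, 11, 6, 2, 12, 10, 4]
Entering loop: for item in lst:

After execution: tally = 61
61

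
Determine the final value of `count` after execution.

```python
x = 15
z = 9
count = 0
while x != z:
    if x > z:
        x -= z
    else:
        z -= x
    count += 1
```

Let's trace through this code step by step.

Initialize: x = 15
Initialize: z = 9
Initialize: count = 0
Entering loop: while x != z:

After execution: count = 3
3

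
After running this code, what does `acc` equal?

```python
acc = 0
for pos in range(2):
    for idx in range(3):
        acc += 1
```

Let's trace through this code step by step.

Initialize: acc = 0
Entering loop: for pos in range(2):

After execution: acc = 6
6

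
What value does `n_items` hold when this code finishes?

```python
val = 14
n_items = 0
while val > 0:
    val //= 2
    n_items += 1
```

Let's trace through this code step by step.

Initialize: val = 14
Initialize: n_items = 0
Entering loop: while val > 0:

After execution: n_items = 4
4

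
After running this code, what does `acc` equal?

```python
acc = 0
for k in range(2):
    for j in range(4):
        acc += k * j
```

Let's trace through this code step by step.

Initialize: acc = 0
Entering loop: for k in range(2):

After execution: acc = 6
6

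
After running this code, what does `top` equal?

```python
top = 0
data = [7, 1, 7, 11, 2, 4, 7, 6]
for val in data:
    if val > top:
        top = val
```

Let's trace through this code step by step.

Initialize: top = 0
Initialize: data = [7, 1, 7, 11, 2, 4, 7, 6]
Entering loop: for val in data:

After execution: top = 11
11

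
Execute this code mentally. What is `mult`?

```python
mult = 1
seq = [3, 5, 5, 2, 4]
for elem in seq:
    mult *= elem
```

Let's trace through this code step by step.

Initialize: mult = 1
Initialize: seq = [3, 5, 5, 2, 4]
Entering loop: for elem in seq:

After execution: mult = 600
600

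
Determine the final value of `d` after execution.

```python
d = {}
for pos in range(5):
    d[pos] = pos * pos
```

Let's trace through this code step by step.

Initialize: d = {}
Entering loop: for pos in range(5):

After execution: d = {0: 0, 1: 1, 2: 4, 3: 9, 4: 16}
{0: 0, 1: 1, 2: 4, 3: 9, 4: 16}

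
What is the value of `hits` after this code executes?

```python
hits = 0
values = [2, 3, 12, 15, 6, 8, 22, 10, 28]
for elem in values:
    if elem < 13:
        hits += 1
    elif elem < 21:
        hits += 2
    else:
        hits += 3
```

Let's trace through this code step by step.

Initialize: hits = 0
Initialize: values = [2, 3, 12, 15, 6, 8, 22, 10, 28]
Entering loop: for elem in values:

After execution: hits = 14
14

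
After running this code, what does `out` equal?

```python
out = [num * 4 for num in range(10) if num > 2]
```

Let's trace through this code step by step.

Initialize: out = [num * 4 for num in range(10) if num > 2]

After execution: out = [12, 16, 20, 24, 28, 32, 36]
[12, 16, 20, 24, 28, 32, 36]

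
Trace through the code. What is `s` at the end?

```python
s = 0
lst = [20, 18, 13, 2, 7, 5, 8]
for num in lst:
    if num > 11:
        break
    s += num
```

Let's trace through this code step by step.

Initialize: s = 0
Initialize: lst = [20, 18, 13, 2, 7, 5, 8]
Entering loop: for num in lst:

After execution: s = 0
0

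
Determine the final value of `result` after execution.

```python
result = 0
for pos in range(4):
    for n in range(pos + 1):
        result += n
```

Let's trace through this code step by step.

Initialize: result = 0
Entering loop: for pos in range(4):

After execution: result = 10
10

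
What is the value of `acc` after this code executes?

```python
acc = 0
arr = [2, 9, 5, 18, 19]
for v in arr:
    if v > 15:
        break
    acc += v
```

Let's trace through this code step by step.

Initialize: acc = 0
Initialize: arr = [2, 9, 5, 18, 19]
Entering loop: for v in arr:

After execution: acc = 16
16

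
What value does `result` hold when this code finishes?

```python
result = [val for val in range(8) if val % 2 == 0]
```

Let's trace through this code step by step.

Initialize: result = [val for val in range(8) if val % 2 == 0]

After execution: result = [0, 2, 4, 6]
[0, 2, 4, 6]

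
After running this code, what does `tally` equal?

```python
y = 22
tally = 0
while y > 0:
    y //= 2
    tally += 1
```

Let's trace through this code step by step.

Initialize: y = 22
Initialize: tally = 0
Entering loop: while y > 0:

After execution: tally = 5
5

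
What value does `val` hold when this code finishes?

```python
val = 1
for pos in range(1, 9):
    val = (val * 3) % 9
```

Let's trace through this code step by step.

Initialize: val = 1
Entering loop: for pos in range(1, 9):

After execution: val = 0
0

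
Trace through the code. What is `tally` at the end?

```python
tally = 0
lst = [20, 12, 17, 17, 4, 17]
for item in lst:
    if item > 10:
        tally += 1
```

Let's trace through this code step by step.

Initialize: tally = 0
Initialize: lst = [20, 12, 17, 17, 4, 17]
Entering loop: for item in lst:

After execution: tally = 5
5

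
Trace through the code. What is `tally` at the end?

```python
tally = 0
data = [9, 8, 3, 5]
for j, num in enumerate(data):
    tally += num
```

Let's trace through this code step by step.

Initialize: tally = 0
Initialize: data = [9, 8, 3, 5]
Entering loop: for j, num in enumerate(data):

After execution: tally = 25
25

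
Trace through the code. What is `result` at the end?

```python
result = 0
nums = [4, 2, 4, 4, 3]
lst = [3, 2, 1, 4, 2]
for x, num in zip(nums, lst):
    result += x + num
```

Let's trace through this code step by step.

Initialize: result = 0
Initialize: nums = [4, 2, 4, 4, 3]
Initialize: lst = [3, 2, 1, 4, 2]
Entering loop: for x, num in zip(nums, lst):

After execution: result = 29
29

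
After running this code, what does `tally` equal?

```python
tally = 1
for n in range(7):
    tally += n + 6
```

Let's trace through this code step by step.

Initialize: tally = 1
Entering loop: for n in range(7):

After execution: tally = 64
64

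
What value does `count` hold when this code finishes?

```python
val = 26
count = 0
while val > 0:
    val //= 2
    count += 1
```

Let's trace through this code step by step.

Initialize: val = 26
Initialize: count = 0
Entering loop: while val > 0:

After execution: count = 5
5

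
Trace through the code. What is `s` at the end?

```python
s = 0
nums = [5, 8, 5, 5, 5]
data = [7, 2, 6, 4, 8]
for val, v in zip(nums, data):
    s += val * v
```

Let's trace through this code step by step.

Initialize: s = 0
Initialize: nums = [5, 8, 5, 5, 5]
Initialize: data = [7, 2, 6, 4, 8]
Entering loop: for val, v in zip(nums, data):

After execution: s = 141
141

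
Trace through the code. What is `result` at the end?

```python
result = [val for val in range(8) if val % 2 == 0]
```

Let's trace through this code step by step.

Initialize: result = [val for val in range(8) if val % 2 == 0]

After execution: result = [0, 2, 4, 6]
[0, 2, 4, 6]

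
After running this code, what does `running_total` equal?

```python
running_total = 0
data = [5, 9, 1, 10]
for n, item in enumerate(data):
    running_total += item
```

Let's trace through this code step by step.

Initialize: running_total = 0
Initialize: data = [5, 9, 1, 10]
Entering loop: for n, item in enumerate(data):

After execution: running_total = 25
25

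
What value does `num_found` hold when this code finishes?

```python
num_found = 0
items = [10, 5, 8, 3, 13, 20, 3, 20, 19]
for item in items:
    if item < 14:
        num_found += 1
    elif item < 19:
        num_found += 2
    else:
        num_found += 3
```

Let's trace through this code step by step.

Initialize: num_found = 0
Initialize: items = [10, 5, 8, 3, 13, 20, 3, 20, 19]
Entering loop: for item in items:

After execution: num_found = 15
15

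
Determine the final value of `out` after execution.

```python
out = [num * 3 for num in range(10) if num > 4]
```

Let's trace through this code step by step.

Initialize: out = [num * 3 for num in range(10) if num > 4]

After execution: out = [15, 18, 21, 24, 27]
[15, 18, 21, 24, 27]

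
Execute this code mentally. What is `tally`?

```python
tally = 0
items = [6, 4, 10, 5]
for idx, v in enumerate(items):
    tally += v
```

Let's trace through this code step by step.

Initialize: tally = 0
Initialize: items = [6, 4, 10, 5]
Entering loop: for idx, v in enumerate(items):

After execution: tally = 25
25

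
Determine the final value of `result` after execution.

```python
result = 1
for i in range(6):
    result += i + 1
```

Let's trace through this code step by step.

Initialize: result = 1
Entering loop: for i in range(6):

After execution: result = 22
22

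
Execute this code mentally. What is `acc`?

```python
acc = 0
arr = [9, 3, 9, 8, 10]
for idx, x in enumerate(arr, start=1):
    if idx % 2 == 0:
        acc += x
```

Let's trace through this code step by step.

Initialize: acc = 0
Initialize: arr = [9, 3, 9, 8, 10]
Entering loop: for idx, x in enumerate(arr, start=1):

After execution: acc = 11
11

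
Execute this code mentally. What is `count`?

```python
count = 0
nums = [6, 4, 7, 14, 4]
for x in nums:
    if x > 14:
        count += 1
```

Let's trace through this code step by step.

Initialize: count = 0
Initialize: nums = [6, 4, 7, 14, 4]
Entering loop: for x in nums:

After execution: count = 0
0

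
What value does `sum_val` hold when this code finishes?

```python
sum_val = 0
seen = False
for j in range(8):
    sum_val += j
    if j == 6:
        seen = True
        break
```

Let's trace through this code step by step.

Initialize: sum_val = 0
Initialize: seen = False
Entering loop: for j in range(8):

After execution: sum_val = 21
21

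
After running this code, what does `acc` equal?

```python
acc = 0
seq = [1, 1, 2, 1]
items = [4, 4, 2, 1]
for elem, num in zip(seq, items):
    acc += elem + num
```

Let's trace through this code step by step.

Initialize: acc = 0
Initialize: seq = [1, 1, 2, 1]
Initialize: items = [4, 4, 2, 1]
Entering loop: for elem, num in zip(seq, items):

After execution: acc = 16
16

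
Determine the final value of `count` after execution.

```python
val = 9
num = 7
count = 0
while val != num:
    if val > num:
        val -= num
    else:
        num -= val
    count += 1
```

Let's trace through this code step by step.

Initialize: val = 9
Initialize: num = 7
Initialize: count = 0
Entering loop: while val != num:

After execution: count = 5
5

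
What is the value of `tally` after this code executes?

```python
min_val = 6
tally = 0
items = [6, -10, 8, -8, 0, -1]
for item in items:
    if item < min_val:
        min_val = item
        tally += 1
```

Let's trace through this code step by step.

Initialize: min_val = 6
Initialize: tally = 0
Initialize: items = [6, -10, 8, -8, 0, -1]
Entering loop: for item in items:

After execution: tally = 1
1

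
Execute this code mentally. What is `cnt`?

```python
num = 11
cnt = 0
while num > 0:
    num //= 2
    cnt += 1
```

Let's trace through this code step by step.

Initialize: num = 11
Initialize: cnt = 0
Entering loop: while num > 0:

After execution: cnt = 4
4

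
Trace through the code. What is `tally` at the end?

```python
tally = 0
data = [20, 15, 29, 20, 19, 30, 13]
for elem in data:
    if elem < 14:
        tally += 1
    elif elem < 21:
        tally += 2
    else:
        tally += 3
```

Let's trace through this code step by step.

Initialize: tally = 0
Initialize: data = [20, 15, 29, 20, 19, 30, 13]
Entering loop: for elem in data:

After execution: tally = 15
15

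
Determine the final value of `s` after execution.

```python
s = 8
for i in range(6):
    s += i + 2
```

Let's trace through this code step by step.

Initialize: s = 8
Entering loop: for i in range(6):

After execution: s = 35
35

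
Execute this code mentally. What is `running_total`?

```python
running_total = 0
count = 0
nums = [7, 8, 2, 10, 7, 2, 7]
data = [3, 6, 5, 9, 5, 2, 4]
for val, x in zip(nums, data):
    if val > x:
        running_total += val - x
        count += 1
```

Let's trace through this code step by step.

Initialize: running_total = 0
Initialize: count = 0
Initialize: nums = [7, 8, 2, 10, 7, 2, 7]
Initialize: data = [3, 6, 5, 9, 5, 2, 4]
Entering loop: for val, x in zip(nums, data):

After execution: running_total = 12
12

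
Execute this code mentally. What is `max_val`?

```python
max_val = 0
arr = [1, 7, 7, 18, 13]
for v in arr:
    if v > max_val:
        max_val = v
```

Let's trace through this code step by step.

Initialize: max_val = 0
Initialize: arr = [1, 7, 7, 18, 13]
Entering loop: for v in arr:

After execution: max_val = 18
18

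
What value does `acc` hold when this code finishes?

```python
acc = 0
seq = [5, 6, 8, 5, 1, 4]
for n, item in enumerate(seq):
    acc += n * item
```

Let's trace through this code step by step.

Initialize: acc = 0
Initialize: seq = [5, 6, 8, 5, 1, 4]
Entering loop: for n, item in enumerate(seq):

After execution: acc = 61
61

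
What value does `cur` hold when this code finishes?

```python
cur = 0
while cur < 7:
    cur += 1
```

Let's trace through this code step by step.

Initialize: cur = 0
Entering loop: while cur < 7:

After execution: cur = 7
7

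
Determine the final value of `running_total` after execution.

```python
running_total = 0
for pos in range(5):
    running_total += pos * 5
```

Let's trace through this code step by step.

Initialize: running_total = 0
Entering loop: for pos in range(5):

After execution: running_total = 50
50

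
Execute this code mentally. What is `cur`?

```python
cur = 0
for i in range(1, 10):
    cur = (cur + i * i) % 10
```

Let's trace through this code step by step.

Initialize: cur = 0
Entering loop: for i in range(1, 10):

After execution: cur = 5
5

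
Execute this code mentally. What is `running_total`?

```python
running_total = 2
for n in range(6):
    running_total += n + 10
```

Let's trace through this code step by step.

Initialize: running_total = 2
Entering loop: for n in range(6):

After execution: running_total = 77
77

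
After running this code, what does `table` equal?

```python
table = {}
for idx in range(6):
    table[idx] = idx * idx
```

Let's trace through this code step by step.

Initialize: table = {}
Entering loop: for idx in range(6):

After execution: table = {0: 0, 1: 1, 2: 4, 3: 9, 4: 16, 5: 25}
{0: 0, 1: 1, 2: 4, 3: 9, 4: 16, 5: 25}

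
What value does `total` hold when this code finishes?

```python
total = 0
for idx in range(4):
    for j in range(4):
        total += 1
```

Let's trace through this code step by step.

Initialize: total = 0
Entering loop: for idx in range(4):

After execution: total = 16
16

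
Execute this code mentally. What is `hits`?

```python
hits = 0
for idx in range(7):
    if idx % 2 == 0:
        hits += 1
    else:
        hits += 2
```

Let's trace through this code step by step.

Initialize: hits = 0
Entering loop: for idx in range(7):

After execution: hits = 10
10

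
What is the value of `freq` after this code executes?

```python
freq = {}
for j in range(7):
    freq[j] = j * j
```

Let's trace through this code step by step.

Initialize: freq = {}
Entering loop: for j in range(7):

After execution: freq = {0: 0, 1: 1, 2: 4, 3: 9, 4: 16, 5: 25, 6: 36}
{0: 0, 1: 1, 2: 4, 3: 9, 4: 16, 5: 25, 6: 36}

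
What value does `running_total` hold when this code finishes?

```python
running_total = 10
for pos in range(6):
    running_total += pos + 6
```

Let's trace through this code step by step.

Initialize: running_total = 10
Entering loop: for pos in range(6):

After execution: running_total = 61
61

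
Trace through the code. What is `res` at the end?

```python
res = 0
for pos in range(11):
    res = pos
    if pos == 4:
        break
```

Let's trace through this code step by step.

Initialize: res = 0
Entering loop: for pos in range(11):

After execution: res = 4
4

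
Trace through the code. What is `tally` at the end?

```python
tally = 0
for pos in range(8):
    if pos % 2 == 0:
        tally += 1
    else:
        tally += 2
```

Let's trace through this code step by step.

Initialize: tally = 0
Entering loop: for pos in range(8):

After execution: tally = 12
12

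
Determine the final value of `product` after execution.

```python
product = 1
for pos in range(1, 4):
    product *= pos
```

Let's trace through this code step by step.

Initialize: product = 1
Entering loop: for pos in range(1, 4):

After execution: product = 6
6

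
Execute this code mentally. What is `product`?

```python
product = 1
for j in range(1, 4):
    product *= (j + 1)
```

Let's trace through this code step by step.

Initialize: product = 1
Entering loop: for j in range(1, 4):

After execution: product = 24
24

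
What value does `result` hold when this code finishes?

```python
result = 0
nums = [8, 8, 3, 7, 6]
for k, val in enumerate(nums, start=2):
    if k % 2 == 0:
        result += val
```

Let's trace through this code step by step.

Initialize: result = 0
Initialize: nums = [8, 8, 3, 7, 6]
Entering loop: for k, val in enumerate(nums, start=2):

After execution: result = 17
17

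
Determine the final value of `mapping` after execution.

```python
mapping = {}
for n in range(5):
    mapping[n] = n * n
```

Let's trace through this code step by step.

Initialize: mapping = {}
Entering loop: for n in range(5):

After execution: mapping = {0: 0, 1: 1, 2: 4, 3: 9, 4: 16}
{0: 0, 1: 1, 2: 4, 3: 9, 4: 16}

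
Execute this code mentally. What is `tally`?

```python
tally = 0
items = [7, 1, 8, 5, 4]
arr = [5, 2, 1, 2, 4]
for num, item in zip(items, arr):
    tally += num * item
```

Let's trace through this code step by step.

Initialize: tally = 0
Initialize: items = [7, 1, 8, 5, 4]
Initialize: arr = [5, 2, 1, 2, 4]
Entering loop: for num, item in zip(items, arr):

After execution: tally = 71
71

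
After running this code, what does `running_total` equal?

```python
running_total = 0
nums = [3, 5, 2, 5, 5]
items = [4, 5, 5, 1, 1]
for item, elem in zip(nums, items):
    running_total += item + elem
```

Let's trace through this code step by step.

Initialize: running_total = 0
Initialize: nums = [3, 5, 2, 5, 5]
Initialize: items = [4, 5, 5, 1, 1]
Entering loop: for item, elem in zip(nums, items):

After execution: running_total = 36
36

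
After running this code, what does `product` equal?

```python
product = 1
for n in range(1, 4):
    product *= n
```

Let's trace through this code step by step.

Initialize: product = 1
Entering loop: for n in range(1, 4):

After execution: product = 6
6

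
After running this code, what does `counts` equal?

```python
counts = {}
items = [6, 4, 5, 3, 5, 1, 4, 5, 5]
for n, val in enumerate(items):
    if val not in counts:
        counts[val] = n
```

Let's trace through this code step by step.

Initialize: counts = {}
Initialize: items = [6, 4, 5, 3, 5, 1, 4, 5, 5]
Entering loop: for n, val in enumerate(items):

After execution: counts = {6: 0, 4: 1, 5: 2, 3: 3, 1: 5}
{6: 0, 4: 1, 5: 2, 3: 3, 1: 5}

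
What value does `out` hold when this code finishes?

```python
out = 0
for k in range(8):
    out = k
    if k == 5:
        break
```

Let's trace through this code step by step.

Initialize: out = 0
Entering loop: for k in range(8):

After execution: out = 5
5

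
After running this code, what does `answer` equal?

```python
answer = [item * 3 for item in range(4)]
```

Let's trace through this code step by step.

Initialize: answer = [item * 3 for item in range(4)]

After execution: answer = [0, 3, 6, 9]
[0, 3, 6, 9]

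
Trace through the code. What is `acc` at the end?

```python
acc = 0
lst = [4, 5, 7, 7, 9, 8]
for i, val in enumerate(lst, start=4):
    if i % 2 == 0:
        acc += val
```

Let's trace through this code step by step.

Initialize: acc = 0
Initialize: lst = [4, 5, 7, 7, 9, 8]
Entering loop: for i, val in enumerate(lst, start=4):

After execution: acc = 20
20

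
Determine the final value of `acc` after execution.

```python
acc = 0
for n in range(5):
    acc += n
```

Let's trace through this code step by step.

Initialize: acc = 0
Entering loop: for n in range(5):

After execution: acc = 10
10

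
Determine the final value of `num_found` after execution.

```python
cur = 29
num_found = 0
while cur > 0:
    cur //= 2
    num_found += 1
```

Let's trace through this code step by step.

Initialize: cur = 29
Initialize: num_found = 0
Entering loop: while cur > 0:

After execution: num_found = 5
5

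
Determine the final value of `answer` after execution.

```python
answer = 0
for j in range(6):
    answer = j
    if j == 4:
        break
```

Let's trace through this code step by step.

Initialize: answer = 0
Entering loop: for j in range(6):

After execution: answer = 4
4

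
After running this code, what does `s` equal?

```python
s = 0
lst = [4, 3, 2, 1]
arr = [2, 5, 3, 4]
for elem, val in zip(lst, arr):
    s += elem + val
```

Let's trace through this code step by step.

Initialize: s = 0
Initialize: lst = [4, 3, 2, 1]
Initialize: arr = [2, 5, 3, 4]
Entering loop: for elem, val in zip(lst, arr):

After execution: s = 24
24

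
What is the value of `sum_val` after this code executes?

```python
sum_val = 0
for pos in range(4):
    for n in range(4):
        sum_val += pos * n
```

Let's trace through this code step by step.

Initialize: sum_val = 0
Entering loop: for pos in range(4):

After execution: sum_val = 36
36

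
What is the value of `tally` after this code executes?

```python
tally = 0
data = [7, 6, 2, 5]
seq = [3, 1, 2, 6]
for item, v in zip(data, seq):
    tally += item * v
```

Let's trace through this code step by step.

Initialize: tally = 0
Initialize: data = [7, 6, 2, 5]
Initialize: seq = [3, 1, 2, 6]
Entering loop: for item, v in zip(data, seq):

After execution: tally = 61
61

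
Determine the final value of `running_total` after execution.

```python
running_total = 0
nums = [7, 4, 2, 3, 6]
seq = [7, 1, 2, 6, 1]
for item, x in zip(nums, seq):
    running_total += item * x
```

Let's trace through this code step by step.

Initialize: running_total = 0
Initialize: nums = [7, 4, 2, 3, 6]
Initialize: seq = [7, 1, 2, 6, 1]
Entering loop: for item, x in zip(nums, seq):

After execution: running_total = 81
81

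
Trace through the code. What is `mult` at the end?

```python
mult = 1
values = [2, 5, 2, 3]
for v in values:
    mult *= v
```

Let's trace through this code step by step.

Initialize: mult = 1
Initialize: values = [2, 5, 2, 3]
Entering loop: for v in values:

After execution: mult = 60
60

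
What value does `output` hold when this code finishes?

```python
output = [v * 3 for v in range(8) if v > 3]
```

Let's trace through this code step by step.

Initialize: output = [v * 3 for v in range(8) if v > 3]

After execution: output = [12, 15, 18, 21]
[12, 15, 18, 21]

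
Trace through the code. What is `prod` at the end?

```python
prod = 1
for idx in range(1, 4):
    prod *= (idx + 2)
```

Let's trace through this code step by step.

Initialize: prod = 1
Entering loop: for idx in range(1, 4):

After execution: prod = 60
60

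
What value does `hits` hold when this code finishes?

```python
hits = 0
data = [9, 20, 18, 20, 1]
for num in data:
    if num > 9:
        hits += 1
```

Let's trace through this code step by step.

Initialize: hits = 0
Initialize: data = [9, 20, 18, 20, 1]
Entering loop: for num in data:

After execution: hits = 3
3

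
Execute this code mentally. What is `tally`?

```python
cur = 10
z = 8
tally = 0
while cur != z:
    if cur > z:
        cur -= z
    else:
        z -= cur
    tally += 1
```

Let's trace through this code step by step.

Initialize: cur = 10
Initialize: z = 8
Initialize: tally = 0
Entering loop: while cur != z:

After execution: tally = 4
4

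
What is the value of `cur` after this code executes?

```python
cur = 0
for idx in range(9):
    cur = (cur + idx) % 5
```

Let's trace through this code step by step.

Initialize: cur = 0
Entering loop: for idx in range(9):

After execution: cur = 1
1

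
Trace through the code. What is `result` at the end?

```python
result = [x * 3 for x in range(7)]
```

Let's trace through this code step by step.

Initialize: result = [x * 3 for x in range(7)]

After execution: result = [0, 3, 6, 9, 12, 15, 18]
[0, 3, 6, 9, 12, 15, 18]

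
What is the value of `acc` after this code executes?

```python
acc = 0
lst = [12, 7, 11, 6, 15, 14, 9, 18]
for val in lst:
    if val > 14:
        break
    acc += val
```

Let's trace through this code step by step.

Initialize: acc = 0
Initialize: lst = [12, 7, 11, 6, 15, 14, 9, 18]
Entering loop: for val in lst:

After execution: acc = 36
36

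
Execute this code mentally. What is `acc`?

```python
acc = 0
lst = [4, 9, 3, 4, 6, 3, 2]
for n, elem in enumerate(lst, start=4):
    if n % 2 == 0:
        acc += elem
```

Let's trace through this code step by step.

Initialize: acc = 0
Initialize: lst = [4, 9, 3, 4, 6, 3, 2]
Entering loop: for n, elem in enumerate(lst, start=4):

After execution: acc = 15
15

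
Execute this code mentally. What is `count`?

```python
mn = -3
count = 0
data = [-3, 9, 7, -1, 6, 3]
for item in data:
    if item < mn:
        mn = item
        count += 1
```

Let's trace through this code step by step.

Initialize: mn = -3
Initialize: count = 0
Initialize: data = [-3, 9, 7, -1, 6, 3]
Entering loop: for item in data:

After execution: count = 0
0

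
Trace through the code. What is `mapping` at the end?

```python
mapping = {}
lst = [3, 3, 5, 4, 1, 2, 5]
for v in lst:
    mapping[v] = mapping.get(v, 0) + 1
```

Let's trace through this code step by step.

Initialize: mapping = {}
Initialize: lst = [3, 3, 5, 4, 1, 2, 5]
Entering loop: for v in lst:

After execution: mapping = {3: 2, 5: 2, 4: 1, 1: 1, 2: 1}
{3: 2, 5: 2, 4: 1, 1: 1, 2: 1}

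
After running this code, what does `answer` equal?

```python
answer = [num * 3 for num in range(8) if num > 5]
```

Let's trace through this code step by step.

Initialize: answer = [num * 3 for num in range(8) if num > 5]

After execution: answer = [18, 21]
[18, 21]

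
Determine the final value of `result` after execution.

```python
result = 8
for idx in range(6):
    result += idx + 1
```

Let's trace through this code step by step.

Initialize: result = 8
Entering loop: for idx in range(6):

After execution: result = 29
29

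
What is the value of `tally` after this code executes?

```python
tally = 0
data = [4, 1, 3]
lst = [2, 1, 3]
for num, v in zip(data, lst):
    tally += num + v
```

Let's trace through this code step by step.

Initialize: tally = 0
Initialize: data = [4, 1, 3]
Initialize: lst = [2, 1, 3]
Entering loop: for num, v in zip(data, lst):

After execution: tally = 14
14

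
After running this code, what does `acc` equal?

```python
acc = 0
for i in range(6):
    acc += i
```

Let's trace through this code step by step.

Initialize: acc = 0
Entering loop: for i in range(6):

After execution: acc = 15
15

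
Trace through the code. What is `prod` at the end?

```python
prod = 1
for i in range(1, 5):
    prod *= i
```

Let's trace through this code step by step.

Initialize: prod = 1
Entering loop: for i in range(1, 5):

After execution: prod = 24
24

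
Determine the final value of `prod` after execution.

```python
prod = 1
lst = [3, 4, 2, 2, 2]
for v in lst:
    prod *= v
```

Let's trace through this code step by step.

Initialize: prod = 1
Initialize: lst = [3, 4, 2, 2, 2]
Entering loop: for v in lst:

After execution: prod = 96
96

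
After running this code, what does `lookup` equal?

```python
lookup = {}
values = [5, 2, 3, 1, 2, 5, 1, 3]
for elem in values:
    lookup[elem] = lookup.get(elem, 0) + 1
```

Let's trace through this code step by step.

Initialize: lookup = {}
Initialize: values = [5, 2, 3, 1, 2, 5, 1, 3]
Entering loop: for elem in values:

After execution: lookup = {5: 2, 2: 2, 3: 2, 1: 2}
{5: 2, 2: 2, 3: 2, 1: 2}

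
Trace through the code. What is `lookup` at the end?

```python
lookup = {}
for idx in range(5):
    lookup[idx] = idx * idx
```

Let's trace through this code step by step.

Initialize: lookup = {}
Entering loop: for idx in range(5):

After execution: lookup = {0: 0, 1: 1, 2: 4, 3: 9, 4: 16}
{0: 0, 1: 1, 2: 4, 3: 9, 4: 16}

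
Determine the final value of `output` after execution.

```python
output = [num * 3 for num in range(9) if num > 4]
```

Let's trace through this code step by step.

Initialize: output = [num * 3 for num in range(9) if num > 4]

After execution: output = [15, 18, 21, 24]
[15, 18, 21, 24]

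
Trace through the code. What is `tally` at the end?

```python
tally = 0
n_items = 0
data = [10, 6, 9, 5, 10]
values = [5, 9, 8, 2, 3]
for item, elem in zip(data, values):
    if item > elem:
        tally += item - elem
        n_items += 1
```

Let's trace through this code step by step.

Initialize: tally = 0
Initialize: n_items = 0
Initialize: data = [10, 6, 9, 5, 10]
Initialize: values = [5, 9, 8, 2, 3]
Entering loop: for item, elem in zip(data, values):

After execution: tally = 16
16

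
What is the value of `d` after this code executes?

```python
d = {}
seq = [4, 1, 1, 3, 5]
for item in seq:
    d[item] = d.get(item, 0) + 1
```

Let's trace through this code step by step.

Initialize: d = {}
Initialize: seq = [4, 1, 1, 3, 5]
Entering loop: for item in seq:

After execution: d = {4: 1, 1: 2, 3: 1, 5: 1}
{4: 1, 1: 2, 3: 1, 5: 1}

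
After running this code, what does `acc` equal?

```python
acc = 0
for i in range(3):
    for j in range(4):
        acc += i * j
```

Let's trace through this code step by step.

Initialize: acc = 0
Entering loop: for i in range(3):

After execution: acc = 18
18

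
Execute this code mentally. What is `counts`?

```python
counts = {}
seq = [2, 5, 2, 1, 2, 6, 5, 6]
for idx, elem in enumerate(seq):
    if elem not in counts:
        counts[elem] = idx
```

Let's trace through this code step by step.

Initialize: counts = {}
Initialize: seq = [2, 5, 2, 1, 2, 6, 5, 6]
Entering loop: for idx, elem in enumerate(seq):

After execution: counts = {2: 0, 5: 1, 1: 3, 6: 5}
{2: 0, 5: 1, 1: 3, 6: 5}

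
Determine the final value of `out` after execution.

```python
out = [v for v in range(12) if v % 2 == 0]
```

Let's trace through this code step by step.

Initialize: out = [v for v in range(12) if v % 2 == 0]

After execution: out = [0, 2, 4, 6, 8, 10]
[0, 2, 4, 6, 8, 10]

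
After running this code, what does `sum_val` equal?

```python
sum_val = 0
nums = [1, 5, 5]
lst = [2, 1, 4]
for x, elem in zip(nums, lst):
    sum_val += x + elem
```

Let's trace through this code step by step.

Initialize: sum_val = 0
Initialize: nums = [1, 5, 5]
Initialize: lst = [2, 1, 4]
Entering loop: for x, elem in zip(nums, lst):

After execution: sum_val = 18
18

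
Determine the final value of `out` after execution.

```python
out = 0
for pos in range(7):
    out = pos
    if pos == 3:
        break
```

Let's trace through this code step by step.

Initialize: out = 0
Entering loop: for pos in range(7):

After execution: out = 3
3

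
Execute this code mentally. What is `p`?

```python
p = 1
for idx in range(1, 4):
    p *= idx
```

Let's trace through this code step by step.

Initialize: p = 1
Entering loop: for idx in range(1, 4):

After execution: p = 6
6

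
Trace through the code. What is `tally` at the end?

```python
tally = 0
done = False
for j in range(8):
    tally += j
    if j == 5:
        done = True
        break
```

Let's trace through this code step by step.

Initialize: tally = 0
Initialize: done = False
Entering loop: for j in range(8):

After execution: tally = 15
15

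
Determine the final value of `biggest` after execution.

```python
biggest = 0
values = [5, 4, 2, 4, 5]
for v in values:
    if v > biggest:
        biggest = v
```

Let's trace through this code step by step.

Initialize: biggest = 0
Initialize: values = [5, 4, 2, 4, 5]
Entering loop: for v in values:

After execution: biggest = 5
5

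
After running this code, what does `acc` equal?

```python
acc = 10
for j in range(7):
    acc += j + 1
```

Let's trace through this code step by step.

Initialize: acc = 10
Entering loop: for j in range(7):

After execution: acc = 38
38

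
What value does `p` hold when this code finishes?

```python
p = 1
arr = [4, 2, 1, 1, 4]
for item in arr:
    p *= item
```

Let's trace through this code step by step.

Initialize: p = 1
Initialize: arr = [4, 2, 1, 1, 4]
Entering loop: for item in arr:

After execution: p = 32
32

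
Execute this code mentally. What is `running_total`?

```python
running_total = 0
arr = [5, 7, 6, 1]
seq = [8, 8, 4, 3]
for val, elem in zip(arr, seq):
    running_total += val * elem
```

Let's trace through this code step by step.

Initialize: running_total = 0
Initialize: arr = [5, 7, 6, 1]
Initialize: seq = [8, 8, 4, 3]
Entering loop: for val, elem in zip(arr, seq):

After execution: running_total = 123
123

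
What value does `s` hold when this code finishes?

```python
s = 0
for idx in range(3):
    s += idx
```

Let's trace through this code step by step.

Initialize: s = 0
Entering loop: for idx in range(3):

After execution: s = 3
3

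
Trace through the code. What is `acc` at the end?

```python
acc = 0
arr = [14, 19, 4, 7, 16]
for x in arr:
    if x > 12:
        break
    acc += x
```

Let's trace through this code step by step.

Initialize: acc = 0
Initialize: arr = [14, 19, 4, 7, 16]
Entering loop: for x in arr:

After execution: acc = 0
0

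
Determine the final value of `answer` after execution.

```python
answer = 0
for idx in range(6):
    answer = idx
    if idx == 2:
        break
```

Let's trace through this code step by step.

Initialize: answer = 0
Entering loop: for idx in range(6):

After execution: answer = 2
2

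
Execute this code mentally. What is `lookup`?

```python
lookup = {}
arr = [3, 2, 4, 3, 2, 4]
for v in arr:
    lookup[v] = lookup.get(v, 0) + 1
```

Let's trace through this code step by step.

Initialize: lookup = {}
Initialize: arr = [3, 2, 4, 3, 2, 4]
Entering loop: for v in arr:

After execution: lookup = {3: 2, 2: 2, 4: 2}
{3: 2, 2: 2, 4: 2}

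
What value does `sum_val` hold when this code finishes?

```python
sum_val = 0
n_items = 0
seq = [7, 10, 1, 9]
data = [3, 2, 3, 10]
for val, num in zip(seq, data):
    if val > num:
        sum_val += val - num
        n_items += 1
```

Let's trace through this code step by step.

Initialize: sum_val = 0
Initialize: n_items = 0
Initialize: seq = [7, 10, 1, 9]
Initialize: data = [3, 2, 3, 10]
Entering loop: for val, num in zip(seq, data):

After execution: sum_val = 12
12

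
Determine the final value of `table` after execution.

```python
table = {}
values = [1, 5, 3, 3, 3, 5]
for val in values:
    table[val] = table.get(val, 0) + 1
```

Let's trace through this code step by step.

Initialize: table = {}
Initialize: values = [1, 5, 3, 3, 3, 5]
Entering loop: for val in values:

After execution: table = {1: 1, 5: 2, 3: 3}
{1: 1, 5: 2, 3: 3}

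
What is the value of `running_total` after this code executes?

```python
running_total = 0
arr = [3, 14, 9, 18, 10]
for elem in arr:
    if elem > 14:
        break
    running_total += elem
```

Let's trace through this code step by step.

Initialize: running_total = 0
Initialize: arr = [3, 14, 9, 18, 10]
Entering loop: for elem in arr:

After execution: running_total = 26
26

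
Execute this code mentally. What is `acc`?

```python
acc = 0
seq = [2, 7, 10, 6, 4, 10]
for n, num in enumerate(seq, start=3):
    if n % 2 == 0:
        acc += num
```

Let's trace through this code step by step.

Initialize: acc = 0
Initialize: seq = [2, 7, 10, 6, 4, 10]
Entering loop: for n, num in enumerate(seq, start=3):

After execution: acc = 23
23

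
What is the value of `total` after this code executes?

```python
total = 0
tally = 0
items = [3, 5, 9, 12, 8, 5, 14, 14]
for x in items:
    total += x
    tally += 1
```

Let's trace through this code step by step.

Initialize: total = 0
Initialize: tally = 0
Initialize: items = [3, 5, 9, 12, 8, 5, 14, 14]
Entering loop: for x in items:

After execution: total = 70
70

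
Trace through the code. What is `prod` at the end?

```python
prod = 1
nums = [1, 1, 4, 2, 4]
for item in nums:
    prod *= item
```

Let's trace through this code step by step.

Initialize: prod = 1
Initialize: nums = [1, 1, 4, 2, 4]
Entering loop: for item in nums:

After execution: prod = 32
32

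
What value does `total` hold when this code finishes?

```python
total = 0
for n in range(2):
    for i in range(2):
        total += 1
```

Let's trace through this code step by step.

Initialize: total = 0
Entering loop: for n in range(2):

After execution: total = 4
4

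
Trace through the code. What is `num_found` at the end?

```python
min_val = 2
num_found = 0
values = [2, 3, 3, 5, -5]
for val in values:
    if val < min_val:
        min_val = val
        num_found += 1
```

Let's trace through this code step by step.

Initialize: min_val = 2
Initialize: num_found = 0
Initialize: values = [2, 3, 3, 5, -5]
Entering loop: for val in values:

After execution: num_found = 1
1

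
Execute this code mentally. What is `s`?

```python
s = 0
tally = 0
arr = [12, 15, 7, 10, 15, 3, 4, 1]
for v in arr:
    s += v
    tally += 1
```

Let's trace through this code step by step.

Initialize: s = 0
Initialize: tally = 0
Initialize: arr = [12, 15, 7, 10, 15, 3, 4, 1]
Entering loop: for v in arr:

After execution: s = 67
67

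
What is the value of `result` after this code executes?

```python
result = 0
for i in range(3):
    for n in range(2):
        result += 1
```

Let's trace through this code step by step.

Initialize: result = 0
Entering loop: for i in range(3):

After execution: result = 6
6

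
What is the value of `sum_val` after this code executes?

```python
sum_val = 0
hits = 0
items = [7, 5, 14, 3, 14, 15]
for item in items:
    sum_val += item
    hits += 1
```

Let's trace through this code step by step.

Initialize: sum_val = 0
Initialize: hits = 0
Initialize: items = [7, 5, 14, 3, 14, 15]
Entering loop: for item in items:

After execution: sum_val = 58
58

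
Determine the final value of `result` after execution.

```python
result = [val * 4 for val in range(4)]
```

Let's trace through this code step by step.

Initialize: result = [val * 4 for val in range(4)]

After execution: result = [0, 4, 8, 12]
[0, 4, 8, 12]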